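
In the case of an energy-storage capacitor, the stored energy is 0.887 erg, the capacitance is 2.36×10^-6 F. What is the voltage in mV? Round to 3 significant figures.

Solving E = ½C·V² for V: V = √(2E/C).
E = 0.887 erg = 8.870×10^-8 J; C = 2.36×10^-6 F.
V = 0.2742 V  (the unit combination reduces to kg·m²/(A·s³) = V)
0.2742 V × (1 mV / 0.001000 V) = 274.2 mV

274 mV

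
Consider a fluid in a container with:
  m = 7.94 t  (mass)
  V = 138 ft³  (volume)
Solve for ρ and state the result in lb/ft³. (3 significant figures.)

127 lb/ft³

Directly: ρ = m/V.
m = 7.94 t = 7940 kg; V = 138 ft³ = 3.908 m³.
ρ = 2032 kg/m³
2032 kg/m³ × (1 lb/ft³ / 16.02 kg/m³) = 126.8 lb/ft³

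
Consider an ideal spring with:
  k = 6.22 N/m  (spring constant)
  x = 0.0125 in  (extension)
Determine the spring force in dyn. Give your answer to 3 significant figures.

From Hooke's law: F = kx.
k = 6.22 N/m; x = 0.0125 in = 3.175×10^-4 m.
F = 0.001975 N
0.001975 N × (1 dyn / 1.000×10^-5 N) = 197.5 dyn

197 dyn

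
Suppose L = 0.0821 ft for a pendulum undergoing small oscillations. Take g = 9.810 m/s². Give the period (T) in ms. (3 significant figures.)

317 ms

T is given directly by: T = 2π√(L/g).
L = 0.0821 ft = 0.02502 m; g = 9.810 m/s².
T = 0.3173 s
0.3173 s × (1 ms / 0.001000 s) = 317.3 ms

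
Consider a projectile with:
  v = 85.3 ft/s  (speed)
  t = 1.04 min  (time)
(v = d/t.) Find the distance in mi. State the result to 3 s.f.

Rearranging: d = v·t.
v = 85.3 ft/s = 26.00 m/s; t = 1.04 min = 62.40 s.
d = 1622 m
1622 m × (1 mi / 1609 m) = 1.008 mi

1.01 mi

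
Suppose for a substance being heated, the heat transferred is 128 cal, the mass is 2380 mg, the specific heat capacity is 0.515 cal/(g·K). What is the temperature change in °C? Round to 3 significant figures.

104 °C

Solving Q = m·c·ΔT for ΔT: ΔT = Q/(m·c).
Q = 128 cal = 535.6 J; m = 2380 mg = 0.002380 kg; c = 0.515 cal/(g·K) = 2155 J/(kg·K).
ΔT = 104.4 K
Since 1 °C = 1 K, 104.4 °C.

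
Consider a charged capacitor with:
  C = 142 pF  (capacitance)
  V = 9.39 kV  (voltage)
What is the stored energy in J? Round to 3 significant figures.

0.00626 J

Directly: E = ½CV².
C = 142 pF = 1.420×10^-10 F; V = 9.39 kV = 9390 V.
E = 0.006260 J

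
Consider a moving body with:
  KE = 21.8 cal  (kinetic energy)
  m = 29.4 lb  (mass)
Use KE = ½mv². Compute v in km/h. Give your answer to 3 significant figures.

13.3 km/h

Rearranging: v = √(2·KE/m).
KE = 21.8 cal = 91.21 J; m = 29.4 lb = 13.34 kg.
v = 3.699 m/s
3.699 m/s × (1 km/h / 0.2778 m/s) = 13.31 km/h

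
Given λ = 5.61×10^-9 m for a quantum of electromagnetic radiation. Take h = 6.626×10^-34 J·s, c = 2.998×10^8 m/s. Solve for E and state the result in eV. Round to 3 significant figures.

221 eV

E is given directly by: E = hc/λ.
λ = 5.61×10^-9 m; h = 6.626×10^-34 J·s; c = 2.998×10^8 m/s.
E = 3.541×10^-17 J
3.541×10^-17 J × (1 eV / 1.602×10^-19 J) = 221.0 eV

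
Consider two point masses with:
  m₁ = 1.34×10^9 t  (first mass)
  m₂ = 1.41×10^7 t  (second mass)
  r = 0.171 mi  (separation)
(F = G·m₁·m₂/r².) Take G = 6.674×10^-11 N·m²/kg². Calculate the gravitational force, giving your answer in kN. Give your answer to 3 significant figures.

Directly: F = Gm₁m₂/r².
m₁ = 1.34×10^9 t = 1.340×10^12 kg; m₂ = 1.41×10^7 t = 1.410×10^10 kg; r = 0.171 mi = 275.2 m; G = 6.674×10^-11 N·m²/kg².
F = 1.665×10^7 N  (the unit combination reduces to kg·m/s² = N)
1.665×10^7 N × (1 kN / 1000 N) = 16650 kN

16700 kN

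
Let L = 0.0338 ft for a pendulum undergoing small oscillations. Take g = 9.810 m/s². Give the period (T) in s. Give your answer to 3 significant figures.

Directly: T = 2π√(L/g).
L = 0.0338 ft = 0.01030 m; g = 9.810 m/s².
T = 0.2036 s

0.204 s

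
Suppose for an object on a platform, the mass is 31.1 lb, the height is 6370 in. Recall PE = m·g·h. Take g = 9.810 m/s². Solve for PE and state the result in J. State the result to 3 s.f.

PE is given directly by: PE = mgh.
m = 31.1 lb = 14.11 kg; h = 6370 in = 161.8 m; g = 9.810 m/s².
PE = 22391 J

22400 J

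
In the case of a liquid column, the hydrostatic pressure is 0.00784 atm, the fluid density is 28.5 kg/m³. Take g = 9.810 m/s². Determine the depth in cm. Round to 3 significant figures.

Rearranging P = ρ·g·h for h: h = P/(ρ·g).
P = 0.00784 atm = 794.4 Pa; ρ = 28.5 kg/m³; g = 9.810 m/s².
h = 2.841 m
2.841 m × (1 cm / 0.01000 m) = 284.1 cm

284 cm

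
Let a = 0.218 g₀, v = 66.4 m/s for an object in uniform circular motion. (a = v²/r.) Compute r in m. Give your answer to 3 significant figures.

2060 m

Rearranging a = v²/r for r: r = v²/a.
a = 0.218 g₀ = 2.138 m/s²; v = 66.4 m/s.
r = 2062 m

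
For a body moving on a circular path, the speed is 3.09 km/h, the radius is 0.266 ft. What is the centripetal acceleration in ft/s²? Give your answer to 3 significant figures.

a is given directly by: a = v²/r.
v = 3.09 km/h = 0.8583 m/s; r = 0.266 ft = 0.08108 m.
a = 9.087 m/s²
9.087 m/s² × (1 ft/s² / 0.3048 m/s²) = 29.81 ft/s²

29.8 ft/s²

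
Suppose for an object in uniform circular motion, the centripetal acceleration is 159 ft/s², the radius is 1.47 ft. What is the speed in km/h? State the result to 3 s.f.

16.8 km/h

Rearranging: v = √(a·r).
a = 159 ft/s² = 48.46 m/s²; r = 1.47 ft = 0.4481 m.
v = 4.660 m/s
4.660 m/s × (1 km/h / 0.2778 m/s) = 16.78 km/h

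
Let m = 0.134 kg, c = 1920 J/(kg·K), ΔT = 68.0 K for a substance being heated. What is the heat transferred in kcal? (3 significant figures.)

Directly: Q = mcΔT.
m = 0.134 kg; c = 1920 J/(kg·K); ΔT = 68.0 K.
Q = 17495 J
17495 J × (1 kcal / 4184 J) = 4.181 kcal

4.18 kcal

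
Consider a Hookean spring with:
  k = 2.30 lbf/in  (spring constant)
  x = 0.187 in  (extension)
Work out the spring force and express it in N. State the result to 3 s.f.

F is given directly by: F = kx.
k = 2.30 lbf/in = 402.8 N/m; x = 0.187 in = 0.004750 m.
F = 1.913 N

1.91 N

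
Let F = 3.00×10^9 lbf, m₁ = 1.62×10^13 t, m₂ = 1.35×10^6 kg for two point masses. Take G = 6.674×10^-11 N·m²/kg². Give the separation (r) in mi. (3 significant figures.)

0.00650 mi

From Newton's law of gravitation: r = √(G·m₁m₂/F).
F = 3.00×10^9 lbf = 1.334×10^10 N; m₁ = 1.62×10^13 t = 1.620×10^16 kg; m₂ = 1.35×10^6 kg; G = 6.674×10^-11 N·m²/kg².
r = 10.46 m
10.46 m × (1 mi / 1609 m) = 0.006499 mi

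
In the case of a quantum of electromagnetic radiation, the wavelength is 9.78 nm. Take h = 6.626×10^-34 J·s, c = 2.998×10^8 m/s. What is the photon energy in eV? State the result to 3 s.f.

Directly: E = hc/λ.
λ = 9.78 nm = 9.780×10^-9 m; h = 6.626×10^-34 J·s; c = 2.998×10^8 m/s.
E = 2.031×10^-17 J
2.031×10^-17 J × (1 eV / 1.602×10^-19 J) = 126.8 eV

127 eV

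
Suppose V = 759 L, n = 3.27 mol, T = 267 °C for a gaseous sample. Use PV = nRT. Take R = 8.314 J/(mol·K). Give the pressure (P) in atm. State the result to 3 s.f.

0.191 atm

From the ideal-gas law: P = nRT/V.
V = 759 L = 0.7590 m³; n = 3.27 mol; T = 267 °C = 540.1 K; R = 8.314 J/(mol·K).
P = 19348 Pa  (the unit combination reduces to kg/(m·s²) = Pa)
19348 Pa × (1 atm / 1.013×10^5 Pa) = 0.1909 atm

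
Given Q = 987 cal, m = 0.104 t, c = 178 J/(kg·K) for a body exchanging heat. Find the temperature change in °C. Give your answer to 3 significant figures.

0.223 °C

Rearranging: ΔT = Q/(m·c).
Q = 987 cal = 4130 J; m = 0.104 t = 104.0 kg; c = 178 J/(kg·K).
ΔT = 0.2231 K
Since 1 °C = 1 K, 0.2231 °C.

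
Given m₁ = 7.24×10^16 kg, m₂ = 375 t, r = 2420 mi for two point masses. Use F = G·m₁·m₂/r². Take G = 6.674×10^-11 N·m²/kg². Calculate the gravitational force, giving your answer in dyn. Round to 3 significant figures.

F is given directly by: F = Gm₁m₂/r².
m₁ = 7.24×10^16 kg; m₂ = 375 t = 3.750×10^5 kg; r = 2420 mi = 3.895×10^6 m; G = 6.674×10^-11 N·m²/kg².
F = 0.1195 N
0.1195 N × (1 dyn / 1.000×10^-5 N) = 11946 dyn

11900 dyn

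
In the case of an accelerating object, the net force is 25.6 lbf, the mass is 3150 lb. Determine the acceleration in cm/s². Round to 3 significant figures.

Rearranging: a = F/m.
F = 25.6 lbf = 113.9 N; m = 3150 lb = 1429 kg.
a = 0.07970 m/s²
0.07970 m/s² × (1 cm/s² / 0.01000 m/s²) = 7.970 cm/s²

7.97 cm/s²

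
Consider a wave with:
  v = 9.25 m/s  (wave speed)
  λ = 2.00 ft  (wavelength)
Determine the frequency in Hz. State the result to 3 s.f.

Solving v = f·λ for f: f = v/λ.
v = 9.25 m/s; λ = 2.00 ft = 0.6096 m.
f = 15.17 Hz

15.2 Hz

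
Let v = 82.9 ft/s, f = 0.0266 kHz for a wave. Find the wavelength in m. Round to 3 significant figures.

0.950 m

Solving v = f·λ for λ: λ = v/f.
v = 82.9 ft/s = 25.27 m/s; f = 0.0266 kHz = 26.60 Hz.
λ = 0.9499 m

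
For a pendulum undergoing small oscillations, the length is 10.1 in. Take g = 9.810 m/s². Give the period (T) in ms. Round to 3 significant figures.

T is given directly by: T = 2π√(L/g).
L = 10.1 in = 0.2565 m; g = 9.810 m/s².
T = 1.016 s
1.016 s × (1 ms / 0.001000 s) = 1016 ms

1020 ms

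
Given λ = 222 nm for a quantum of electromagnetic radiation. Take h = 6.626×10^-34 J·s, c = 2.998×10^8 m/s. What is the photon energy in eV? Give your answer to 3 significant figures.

Directly: E = hc/λ.
λ = 222 nm = 2.220×10^-7 m; h = 6.626×10^-34 J·s; c = 2.998×10^8 m/s.
E = 8.948×10^-19 J
8.948×10^-19 J × (1 eV / 1.602×10^-19 J) = 5.585 eV

5.58 eV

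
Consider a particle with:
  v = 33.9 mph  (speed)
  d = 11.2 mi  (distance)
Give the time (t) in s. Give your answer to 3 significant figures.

Rearranging v = d/t for t: t = d/v.
v = 33.9 mph = 15.15 m/s; d = 11.2 mi = 18025 m.
t = 1189 s

1190 s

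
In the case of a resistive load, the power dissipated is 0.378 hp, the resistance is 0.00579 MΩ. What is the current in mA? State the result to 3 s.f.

Rearranging P = I²R for I: I = √(P/R).
P = 0.378 hp = 281.9 W; R = 0.00579 MΩ = 5790 Ω.
I = 0.2206 A
0.2206 A × (1 mA / 0.001000 A) = 220.6 mA

221 mA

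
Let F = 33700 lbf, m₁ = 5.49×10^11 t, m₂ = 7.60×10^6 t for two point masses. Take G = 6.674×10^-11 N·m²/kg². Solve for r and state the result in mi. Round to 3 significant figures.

26.8 mi

From Newton's law of gravitation: r = √(G·m₁m₂/F).
F = 33700 lbf = 1.499×10^5 N; m₁ = 5.49×10^11 t = 5.490×10^14 kg; m₂ = 7.60×10^6 t = 7.600×10^9 kg; G = 6.674×10^-11 N·m²/kg².
r = 43100 m
43100 m × (1 mi / 1609 m) = 26.78 mi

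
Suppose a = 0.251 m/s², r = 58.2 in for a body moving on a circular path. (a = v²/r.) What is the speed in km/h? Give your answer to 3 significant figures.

2.19 km/h

Rearranging a = v²/r for v: v = √(a·r).
a = 0.251 m/s²; r = 58.2 in = 1.478 m.
v = 0.6091 m/s
0.6091 m/s × (1 km/h / 0.2778 m/s) = 2.193 km/h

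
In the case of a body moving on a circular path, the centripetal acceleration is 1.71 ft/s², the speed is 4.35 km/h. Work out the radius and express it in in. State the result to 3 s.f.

Rearranging: r = v²/a.
a = 1.71 ft/s² = 0.5212 m/s²; v = 4.35 km/h = 1.208 m/s.
r = 2.801 m
2.801 m × (1 in / 0.02540 m) = 110.3 in

110 in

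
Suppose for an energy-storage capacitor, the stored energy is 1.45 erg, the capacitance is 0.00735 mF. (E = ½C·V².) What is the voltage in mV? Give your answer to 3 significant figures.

199 mV

Rearranging: V = √(2E/C).
E = 1.45 erg = 1.450×10^-7 J; C = 0.00735 mF = 7.350×10^-6 F.
V = 0.1986 V
0.1986 V × (1 mV / 0.001000 V) = 198.6 mV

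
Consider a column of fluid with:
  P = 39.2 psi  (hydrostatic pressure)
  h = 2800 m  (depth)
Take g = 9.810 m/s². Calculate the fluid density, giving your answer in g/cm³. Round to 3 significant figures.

Solving P = ρ·g·h for ρ: ρ = P/(g·h).
P = 39.2 psi = 2.703×10^5 Pa; h = 2800 m; g = 9.810 m/s².
ρ = 9.840 kg/m³
9.840 kg/m³ × (1 g/cm³ / 1000 kg/m³) = 0.009840 g/cm³

0.00984 g/cm³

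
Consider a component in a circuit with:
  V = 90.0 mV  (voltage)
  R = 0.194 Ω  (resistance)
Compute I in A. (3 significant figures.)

0.464 A

Rearranging: I = V/R.
V = 90.0 mV = 0.09000 V; R = 0.194 Ω.
I = 0.4639 A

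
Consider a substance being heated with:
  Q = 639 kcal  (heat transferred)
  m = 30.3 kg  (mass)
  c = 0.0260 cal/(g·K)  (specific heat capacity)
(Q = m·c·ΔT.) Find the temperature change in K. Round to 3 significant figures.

811 K

Solving Q = m·c·ΔT for ΔT: ΔT = Q/(m·c).
Q = 639 kcal = 2.674×10^6 J; m = 30.3 kg; c = 0.0260 cal/(g·K) = 108.8 J/(kg·K).
ΔT = 811.1 K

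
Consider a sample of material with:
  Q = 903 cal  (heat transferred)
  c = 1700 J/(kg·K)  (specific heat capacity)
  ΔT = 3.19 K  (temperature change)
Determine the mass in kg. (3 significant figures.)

0.697 kg

Solving Q = m·c·ΔT for m: m = Q/(c·ΔT).
Q = 903 cal = 3778 J; c = 1700 J/(kg·K); ΔT = 3.19 K.
m = 0.6967 kg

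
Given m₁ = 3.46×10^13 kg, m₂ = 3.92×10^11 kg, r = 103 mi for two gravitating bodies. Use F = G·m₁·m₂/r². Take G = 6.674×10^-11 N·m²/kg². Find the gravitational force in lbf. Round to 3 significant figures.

7410 lbf

From Newton's law of gravitation: F = Gm₁m₂/r².
m₁ = 3.46×10^13 kg; m₂ = 3.92×10^11 kg; r = 103 mi = 1.658×10^5 m; G = 6.674×10^-11 N·m²/kg².
F = 32944 N  (the unit combination reduces to kg·m/s² = N)
32944 N × (1 lbf / 4.448 N) = 7406 lbf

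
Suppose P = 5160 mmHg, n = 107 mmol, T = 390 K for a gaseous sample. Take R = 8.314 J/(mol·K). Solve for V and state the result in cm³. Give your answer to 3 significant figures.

504 cm³

Rearranging PV = nRT for V: V = nRT/P.
P = 5160 mmHg = 6.879×10^5 Pa; n = 107 mmol = 0.1070 mol; T = 390 K; R = 8.314 J/(mol·K).
V = 5.043×10^-4 m³
5.043×10^-4 m³ × (1 cm³ / 1.000×10^-6 m³) = 504.3 cm³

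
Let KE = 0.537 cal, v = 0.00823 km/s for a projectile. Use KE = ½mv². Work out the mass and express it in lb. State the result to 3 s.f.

Rearranging KE = ½mv² for m: m = 2·KE/v².
KE = 0.537 cal = 2.247 J; v = 0.00823 km/s = 8.230 m/s.
m = 0.06634 kg
0.06634 kg × (1 lb / 0.4536 kg) = 0.1463 lb

0.146 lb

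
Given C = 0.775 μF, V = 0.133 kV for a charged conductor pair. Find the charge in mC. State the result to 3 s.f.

0.103 mC

Solving C = Q/V for Q: Q = CV.
C = 0.775 μF = 7.750×10^-7 F; V = 0.133 kV = 133.0 V.
Q = 1.031×10^-4 C
1.031×10^-4 C × (1 mC / 0.001000 C) = 0.1031 mC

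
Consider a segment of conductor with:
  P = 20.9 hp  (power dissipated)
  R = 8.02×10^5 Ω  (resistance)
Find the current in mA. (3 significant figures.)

139 mA

Rearranging: I = √(P/R).
P = 20.9 hp = 15585 W; R = 8.02×10^5 Ω.
I = 0.1394 A
0.1394 A × (1 mA / 0.001000 A) = 139.4 mA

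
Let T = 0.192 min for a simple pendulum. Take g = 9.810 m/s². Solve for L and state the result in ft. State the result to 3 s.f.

108 ft

Rearranging T = 2π√(L/g) for L: L = g·(T/2π)².
T = 0.192 min = 11.52 s; g = 9.810 m/s².
L = 32.98 m
32.98 m × (1 ft / 0.3048 m) = 108.2 ft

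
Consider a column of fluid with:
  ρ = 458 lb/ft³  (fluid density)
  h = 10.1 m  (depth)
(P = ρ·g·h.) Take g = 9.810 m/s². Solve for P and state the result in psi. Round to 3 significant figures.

Directly: P = ρgh.
ρ = 458 lb/ft³ = 7336 kg/m³; h = 10.1 m; g = 9.810 m/s².
P = 7.269×10^5 Pa
7.269×10^5 Pa × (1 psi / 6895 Pa) = 105.4 psi

105 psi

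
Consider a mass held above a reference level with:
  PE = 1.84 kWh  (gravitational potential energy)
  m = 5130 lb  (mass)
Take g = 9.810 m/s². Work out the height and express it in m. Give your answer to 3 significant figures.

Rearranging: h = PE/(m·g).
PE = 1.84 kWh = 6.624×10^6 J; m = 5130 lb = 2327 kg; g = 9.810 m/s².
h = 290.2 m

290 m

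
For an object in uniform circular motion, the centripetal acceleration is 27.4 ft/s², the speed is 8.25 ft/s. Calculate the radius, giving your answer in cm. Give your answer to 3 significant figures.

Rearranging: r = v²/a.
a = 27.4 ft/s² = 8.352 m/s²; v = 8.25 ft/s = 2.515 m/s.
r = 0.7571 m
0.7571 m × (1 cm / 0.01000 m) = 75.71 cm

75.7 cm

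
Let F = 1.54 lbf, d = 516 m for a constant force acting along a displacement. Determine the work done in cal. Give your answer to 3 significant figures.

Directly: W = F·d.
F = 1.54 lbf = 6.850 N; d = 516 m.
W = 3535 J  (the unit combination reduces to kg·m²/s² = J)
3535 J × (1 cal / 4.184 J) = 844.8 cal

845 cal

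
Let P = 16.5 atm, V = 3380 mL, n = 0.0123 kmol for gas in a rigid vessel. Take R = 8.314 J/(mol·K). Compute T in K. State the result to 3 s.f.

From the ideal-gas law: T = PV/(nR).
P = 16.5 atm = 1.672×10^6 Pa; V = 3380 mL = 0.003380 m³; n = 0.0123 kmol = 12.30 mol; R = 8.314 J/(mol·K).
T = 55.26 K

55.3 K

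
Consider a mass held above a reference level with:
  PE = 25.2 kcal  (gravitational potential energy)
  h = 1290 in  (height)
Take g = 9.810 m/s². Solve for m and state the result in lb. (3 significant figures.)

723 lb

Rearranging: m = PE/(g·h).
PE = 25.2 kcal = 1.054×10^5 J; h = 1290 in = 32.77 m; g = 9.810 m/s².
m = 328.0 kg
328.0 kg × (1 lb / 0.4536 kg) = 723.2 lb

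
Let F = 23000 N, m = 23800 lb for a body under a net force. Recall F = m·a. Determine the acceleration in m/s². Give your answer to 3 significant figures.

2.13 m/s²

From Newton's second law: a = F/m.
F = 23000 N; m = 23800 lb = 10795 kg.
a = 2.131 m/s²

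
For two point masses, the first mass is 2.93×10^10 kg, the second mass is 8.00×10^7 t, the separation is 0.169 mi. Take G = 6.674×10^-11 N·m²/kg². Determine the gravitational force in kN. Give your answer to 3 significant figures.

2110 kN

Directly: F = Gm₁m₂/r².
m₁ = 2.93×10^10 kg; m₂ = 8.00×10^7 t = 8.000×10^10 kg; r = 0.169 mi = 272.0 m; G = 6.674×10^-11 N·m²/kg².
F = 2.115×10^6 N
2.115×10^6 N × (1 kN / 1000 N) = 2115 kN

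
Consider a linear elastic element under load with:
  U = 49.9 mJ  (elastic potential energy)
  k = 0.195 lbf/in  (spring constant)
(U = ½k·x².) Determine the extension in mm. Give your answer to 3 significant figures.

54.1 mm

Solving U = ½k·x² for x: x = √(2U/k).
U = 49.9 mJ = 0.04990 J; k = 0.195 lbf/in = 34.15 N/m.
x = 0.05406 m
0.05406 m × (1 mm / 0.001000 m) = 54.06 mm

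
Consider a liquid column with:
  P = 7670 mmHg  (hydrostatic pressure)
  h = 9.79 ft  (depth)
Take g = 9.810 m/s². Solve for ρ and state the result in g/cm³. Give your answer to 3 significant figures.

34.9 g/cm³

Solving P = ρ·g·h for ρ: ρ = P/(g·h).
P = 7670 mmHg = 1.023×10^6 Pa; h = 9.79 ft = 2.984 m; g = 9.810 m/s².
ρ = 34933 kg/m³
34933 kg/m³ × (1 g/cm³ / 1000 kg/m³) = 34.93 g/cm³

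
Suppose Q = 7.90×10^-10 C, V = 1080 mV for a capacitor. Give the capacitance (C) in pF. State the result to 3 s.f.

C is given directly by: C = Q/V.
Q = 7.90×10^-10 C; V = 1080 mV = 1.080 V.
C = 7.315×10^-10 F
7.315×10^-10 F × (1 pF / 1.000×10^-12 F) = 731.5 pF

731 pF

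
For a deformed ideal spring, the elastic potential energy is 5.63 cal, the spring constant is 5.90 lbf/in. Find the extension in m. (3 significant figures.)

Rearranging: x = √(2U/k).
U = 5.63 cal = 23.56 J; k = 5.90 lbf/in = 1033 N/m.
x = 0.2135 m

0.214 m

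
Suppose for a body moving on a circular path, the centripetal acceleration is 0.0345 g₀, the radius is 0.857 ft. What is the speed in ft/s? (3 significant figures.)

0.975 ft/s

Rearranging: v = √(a·r).
a = 0.0345 g₀ = 0.3383 m/s²; r = 0.857 ft = 0.2612 m.
v = 0.2973 m/s
0.2973 m/s × (1 ft/s / 0.3048 m/s) = 0.9753 ft/s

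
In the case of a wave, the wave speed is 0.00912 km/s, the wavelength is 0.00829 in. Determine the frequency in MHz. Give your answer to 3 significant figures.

Solving v = f·λ for f: f = v/λ.
v = 0.00912 km/s = 9.120 m/s; λ = 0.00829 in = 2.106×10^-4 m.
f = 43312 Hz
43312 Hz × (1 MHz / 1.000×10^6 Hz) = 0.04331 MHz

0.0433 MHz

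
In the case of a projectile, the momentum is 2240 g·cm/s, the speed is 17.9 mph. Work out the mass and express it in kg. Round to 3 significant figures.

Rearranging: m = p/v.
p = 2240 g·cm/s = 0.02240 kg·m/s; v = 17.9 mph = 8.002 m/s.
m = 0.002799 kg

0.00280 kg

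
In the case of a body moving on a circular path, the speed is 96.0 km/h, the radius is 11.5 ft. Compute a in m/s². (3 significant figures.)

203 m/s²

a is given directly by: a = v²/r.
v = 96.0 km/h = 26.67 m/s; r = 11.5 ft = 3.505 m.
a = 202.9 m/s²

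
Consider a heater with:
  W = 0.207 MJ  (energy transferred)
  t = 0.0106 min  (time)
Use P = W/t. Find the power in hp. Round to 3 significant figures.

Directly: P = W/t.
W = 0.207 MJ = 2.070×10^5 J; t = 0.0106 min = 0.6360 s.
P = 3.255×10^5 W
3.255×10^5 W × (1 hp / 745.7 W) = 436.5 hp

436 hp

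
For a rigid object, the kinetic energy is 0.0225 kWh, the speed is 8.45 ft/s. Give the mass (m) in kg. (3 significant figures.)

24400 kg

Rearranging: m = 2·KE/v².
KE = 0.0225 kWh = 81000 J; v = 8.45 ft/s = 2.576 m/s.
m = 24421 kg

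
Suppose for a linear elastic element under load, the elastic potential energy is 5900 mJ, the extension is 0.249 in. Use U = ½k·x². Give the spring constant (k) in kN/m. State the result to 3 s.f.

Rearranging U = ½k·x² for k: k = 2U/x².
U = 5900 mJ = 5.900 J; x = 0.249 in = 0.006325 m.
k = 2.950×10^5 N/m
2.950×10^5 N/m × (1 kN/m / 1000 N/m) = 295.0 kN/m

295 kN/m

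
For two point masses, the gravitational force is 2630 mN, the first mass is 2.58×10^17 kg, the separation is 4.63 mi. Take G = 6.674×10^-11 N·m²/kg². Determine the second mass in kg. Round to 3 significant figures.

Solving F = G·m₁·m₂/r² for m₂: m₂ = F·r²/(G·m₁).
F = 2630 mN = 2.630 N; m₁ = 2.58×10^17 kg; r = 4.63 mi = 7451 m; G = 6.674×10^-11 N·m²/kg².
m₂ = 8.480 kg

8.48 kg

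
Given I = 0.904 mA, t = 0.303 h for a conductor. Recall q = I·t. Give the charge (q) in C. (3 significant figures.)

0.986 C

q is given directly by: q = It.
I = 0.904 mA = 9.040×10^-4 A; t = 0.303 h = 1091 s.
q = 0.9861 C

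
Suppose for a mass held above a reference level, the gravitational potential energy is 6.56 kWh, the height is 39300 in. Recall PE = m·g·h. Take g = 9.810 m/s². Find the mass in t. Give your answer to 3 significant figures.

Rearranging PE = m·g·h for m: m = PE/(g·h).
PE = 6.56 kWh = 2.362×10^7 J; h = 39300 in = 998.2 m; g = 9.810 m/s².
m = 2412 kg
2412 kg × (1 t / 1000 kg) = 2.412 t

2.41 t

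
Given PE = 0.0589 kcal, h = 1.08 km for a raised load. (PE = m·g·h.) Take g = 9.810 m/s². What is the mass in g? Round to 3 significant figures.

Rearranging PE = m·g·h for m: m = PE/(g·h).
PE = 0.0589 kcal = 246.4 J; h = 1.08 km = 1080 m; g = 9.810 m/s².
m = 0.02326 kg
0.02326 kg × (1 g / 0.001000 kg) = 23.26 g

23.3 g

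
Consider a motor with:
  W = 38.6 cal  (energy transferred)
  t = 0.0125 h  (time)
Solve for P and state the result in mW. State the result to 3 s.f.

Directly: P = W/t.
W = 38.6 cal = 161.5 J; t = 0.0125 h = 45.00 s.
P = 3.589 W  (the unit combination reduces to kg·m²/s³ = W)
3.589 W × (1 mW / 0.001000 W) = 3589 mW

3590 mW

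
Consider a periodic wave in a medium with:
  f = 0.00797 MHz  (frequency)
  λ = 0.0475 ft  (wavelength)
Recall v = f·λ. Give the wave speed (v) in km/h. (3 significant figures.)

415 km/h

v is given directly by: v = fλ.
f = 0.00797 MHz = 7970 Hz; λ = 0.0475 ft = 0.01448 m.
v = 115.4 m/s
115.4 m/s × (1 km/h / 0.2778 m/s) = 415.4 km/h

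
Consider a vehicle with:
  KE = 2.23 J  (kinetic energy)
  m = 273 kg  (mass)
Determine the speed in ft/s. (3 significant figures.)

0.419 ft/s

Rearranging: v = √(2·KE/m).
KE = 2.23 J; m = 273 kg.
v = 0.1278 m/s
0.1278 m/s × (1 ft/s / 0.3048 m/s) = 0.4193 ft/s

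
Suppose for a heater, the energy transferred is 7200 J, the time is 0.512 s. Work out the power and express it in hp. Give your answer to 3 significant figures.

Directly: P = W/t.
W = 7200 J; t = 0.512 s.
P = 14062 W
14062 W × (1 hp / 745.7 W) = 18.86 hp

18.9 hp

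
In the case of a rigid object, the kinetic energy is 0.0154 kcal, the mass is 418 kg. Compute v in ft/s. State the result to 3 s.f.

1.82 ft/s

Rearranging KE = ½mv² for v: v = √(2·KE/m).
KE = 0.0154 kcal = 64.43 J; m = 418 kg.
v = 0.5552 m/s
0.5552 m/s × (1 ft/s / 0.3048 m/s) = 1.822 ft/s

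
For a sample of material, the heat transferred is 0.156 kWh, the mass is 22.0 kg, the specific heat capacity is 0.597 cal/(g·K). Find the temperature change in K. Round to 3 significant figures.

Rearranging: ΔT = Q/(m·c).
Q = 0.156 kWh = 5.616×10^5 J; m = 22.0 kg; c = 0.597 cal/(g·K) = 2498 J/(kg·K).
ΔT = 10.22 K

10.2 K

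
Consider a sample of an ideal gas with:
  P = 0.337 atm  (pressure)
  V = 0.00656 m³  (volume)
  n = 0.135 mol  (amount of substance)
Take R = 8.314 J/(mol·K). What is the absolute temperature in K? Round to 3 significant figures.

Solving PV = nRT for T: T = PV/(nR).
P = 0.337 atm = 34147 Pa; V = 0.00656 m³; n = 0.135 mol; R = 8.314 J/(mol·K).
T = 199.6 K

200 K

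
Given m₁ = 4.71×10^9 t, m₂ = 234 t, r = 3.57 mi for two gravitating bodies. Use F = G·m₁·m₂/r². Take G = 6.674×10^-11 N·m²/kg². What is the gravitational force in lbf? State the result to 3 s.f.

0.501 lbf

F is given directly by: F = Gm₁m₂/r².
m₁ = 4.71×10^9 t = 4.710×10^12 kg; m₂ = 234 t = 2.340×10^5 kg; r = 3.57 mi = 5745 m; G = 6.674×10^-11 N·m²/kg².
F = 2.228 N
2.228 N × (1 lbf / 4.448 N) = 0.5010 lbf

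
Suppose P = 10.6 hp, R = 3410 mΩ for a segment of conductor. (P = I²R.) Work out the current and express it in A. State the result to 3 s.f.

48.1 A

Rearranging P = I²R for I: I = √(P/R).
P = 10.6 hp = 7904 W; R = 3410 mΩ = 3.410 Ω.
I = 48.15 A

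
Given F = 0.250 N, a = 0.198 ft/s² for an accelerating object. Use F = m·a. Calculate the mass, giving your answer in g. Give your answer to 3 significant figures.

Rearranging F = m·a for m: m = F/a.
F = 0.250 N; a = 0.198 ft/s² = 0.06035 m/s².
m = 4.142 kg
4.142 kg × (1 g / 0.001000 kg) = 4142 g

4140 g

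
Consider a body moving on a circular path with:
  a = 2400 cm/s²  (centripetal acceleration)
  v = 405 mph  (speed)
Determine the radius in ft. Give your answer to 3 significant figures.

Solving a = v²/r for r: r = v²/a.
a = 2400 cm/s² = 24.00 m/s²; v = 405 mph = 181.1 m/s.
r = 1366 m
1366 m × (1 ft / 0.3048 m) = 4481 ft

4480 ft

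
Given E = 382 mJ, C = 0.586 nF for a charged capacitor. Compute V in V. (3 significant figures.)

36100 V

Solving E = ½C·V² for V: V = √(2E/C).
E = 382 mJ = 0.3820 J; C = 0.586 nF = 5.860×10^-10 F.
V = 36108 V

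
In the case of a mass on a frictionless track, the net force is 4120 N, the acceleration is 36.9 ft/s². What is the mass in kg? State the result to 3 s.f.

366 kg

Solving F = m·a for m: m = F/a.
F = 4120 N; a = 36.9 ft/s² = 11.25 m/s².
m = 366.3 kg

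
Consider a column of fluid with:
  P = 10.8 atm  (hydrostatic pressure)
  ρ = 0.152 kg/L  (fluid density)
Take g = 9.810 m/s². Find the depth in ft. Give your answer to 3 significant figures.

2410 ft

Solving P = ρ·g·h for h: h = P/(ρ·g).
P = 10.8 atm = 1.094×10^6 Pa; ρ = 0.152 kg/L = 152.0 kg/m³; g = 9.810 m/s².
h = 733.9 m
733.9 m × (1 ft / 0.3048 m) = 2408 ft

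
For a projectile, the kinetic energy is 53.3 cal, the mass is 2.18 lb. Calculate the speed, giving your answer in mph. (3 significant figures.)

47.5 mph

Solving KE = ½mv² for v: v = √(2·KE/m).
KE = 53.3 cal = 223.0 J; m = 2.18 lb = 0.9888 kg.
v = 21.24 m/s
21.24 m/s × (1 mph / 0.4470 m/s) = 47.51 mph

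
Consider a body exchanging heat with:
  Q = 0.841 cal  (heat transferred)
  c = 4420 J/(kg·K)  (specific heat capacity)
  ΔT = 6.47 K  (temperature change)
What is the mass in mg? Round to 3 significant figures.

123 mg

Solving Q = m·c·ΔT for m: m = Q/(c·ΔT).
Q = 0.841 cal = 3.519 J; c = 4420 J/(kg·K); ΔT = 6.47 K.
m = 1.230×10^-4 kg
1.230×10^-4 kg × (1 mg / 1.000×10^-6 kg) = 123.0 mg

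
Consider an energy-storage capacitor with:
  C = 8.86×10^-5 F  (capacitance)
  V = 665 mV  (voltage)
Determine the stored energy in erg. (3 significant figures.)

196 erg

E is given directly by: E = ½CV².
C = 8.86×10^-5 F; V = 665 mV = 0.6650 V.
E = 1.959×10^-5 J
1.959×10^-5 J × (1 erg / 1.000×10^-7 J) = 195.9 erg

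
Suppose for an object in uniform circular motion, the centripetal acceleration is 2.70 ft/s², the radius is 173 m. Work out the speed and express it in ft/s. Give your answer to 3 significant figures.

Solving a = v²/r for v: v = √(a·r).
a = 2.70 ft/s² = 0.8230 m/s²; r = 173 m.
v = 11.93 m/s
11.93 m/s × (1 ft/s / 0.3048 m/s) = 39.15 ft/s

39.1 ft/s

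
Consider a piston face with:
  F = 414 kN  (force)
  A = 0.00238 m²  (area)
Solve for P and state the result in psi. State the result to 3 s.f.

Directly: P = F/A.
F = 414 kN = 4.140×10^5 N; A = 0.00238 m².
P = 1.739×10^8 Pa
1.739×10^8 Pa × (1 psi / 6895 Pa) = 25229 psi

25200 psi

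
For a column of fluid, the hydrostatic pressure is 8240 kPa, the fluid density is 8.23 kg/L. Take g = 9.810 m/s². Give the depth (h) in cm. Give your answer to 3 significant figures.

10200 cm

Rearranging: h = P/(ρ·g).
P = 8240 kPa = 8.240×10^6 Pa; ρ = 8.23 kg/L = 8230 kg/m³; g = 9.810 m/s².
h = 102.1 m
102.1 m × (1 cm / 0.01000 m) = 10206 cm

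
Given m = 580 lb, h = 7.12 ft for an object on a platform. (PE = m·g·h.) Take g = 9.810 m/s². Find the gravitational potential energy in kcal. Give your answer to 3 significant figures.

Directly: PE = mgh.
m = 580 lb = 263.1 kg; h = 7.12 ft = 2.170 m; g = 9.810 m/s².
PE = 5601 J
5601 J × (1 kcal / 4184 J) = 1.339 kcal

1.34 kcal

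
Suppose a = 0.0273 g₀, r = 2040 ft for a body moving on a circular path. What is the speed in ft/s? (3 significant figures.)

Solving a = v²/r for v: v = √(a·r).
a = 0.0273 g₀ = 0.2677 m/s²; r = 2040 ft = 621.8 m.
v = 12.90 m/s
12.90 m/s × (1 ft/s / 0.3048 m/s) = 42.33 ft/s

42.3 ft/s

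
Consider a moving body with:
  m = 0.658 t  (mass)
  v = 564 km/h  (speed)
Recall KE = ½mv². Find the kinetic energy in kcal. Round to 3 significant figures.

1930 kcal

Directly: KE = ½mv².
m = 0.658 t = 658.0 kg; v = 564 km/h = 156.7 m/s.
KE = 8.075×10^6 J  (the unit combination reduces to kg·m²/s² = J)
8.075×10^6 J × (1 kcal / 4184 J) = 1930 kcal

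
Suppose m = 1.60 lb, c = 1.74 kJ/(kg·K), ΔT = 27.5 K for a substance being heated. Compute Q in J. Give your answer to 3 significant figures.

34700 J

Directly: Q = mcΔT.
m = 1.60 lb = 0.7257 kg; c = 1.74 kJ/(kg·K) = 1740 J/(kg·K); ΔT = 27.5 K.
Q = 34727 J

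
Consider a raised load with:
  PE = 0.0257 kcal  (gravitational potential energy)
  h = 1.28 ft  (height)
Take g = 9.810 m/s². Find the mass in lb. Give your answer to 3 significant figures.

Rearranging PE = m·g·h for m: m = PE/(g·h).
PE = 0.0257 kcal = 107.5 J; h = 1.28 ft = 0.3901 m; g = 9.810 m/s².
m = 28.10 kg
28.10 kg × (1 lb / 0.4536 kg) = 61.94 lb

61.9 lb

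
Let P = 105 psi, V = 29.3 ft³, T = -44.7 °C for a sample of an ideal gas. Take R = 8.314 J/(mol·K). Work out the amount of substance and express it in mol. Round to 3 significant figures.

From the ideal-gas law: n = PV/(RT).
P = 105 psi = 7.239×10^5 Pa; V = 29.3 ft³ = 0.8297 m³; T = -44.7 °C = 228.4 K; R = 8.314 J/(mol·K).
n = 316.2 mol

316 mol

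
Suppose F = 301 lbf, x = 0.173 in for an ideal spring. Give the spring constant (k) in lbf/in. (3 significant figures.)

Rearranging F = k·x for k: k = F/x.
F = 301 lbf = 1339 N; x = 0.173 in = 0.004394 m.
k = 3.047×10^5 N/m
3.047×10^5 N/m × (1 lbf/in / 175.1 N/m) = 1740 lbf/in

1740 lbf/in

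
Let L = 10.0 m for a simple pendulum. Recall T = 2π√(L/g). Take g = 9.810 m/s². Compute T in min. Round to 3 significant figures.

0.106 min

Directly: T = 2π√(L/g).
L = 10.0 m; g = 9.810 m/s².
T = 6.344 s
6.344 s × (1 min / 60.00 s) = 0.1057 min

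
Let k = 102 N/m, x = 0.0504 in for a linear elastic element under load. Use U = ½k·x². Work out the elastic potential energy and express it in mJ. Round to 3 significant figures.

U is given directly by: U = ½kx².
k = 102 N/m; x = 0.0504 in = 0.001280 m.
U = 8.358×10^-5 J
8.358×10^-5 J × (1 mJ / 0.001000 J) = 0.08358 mJ

0.0836 mJ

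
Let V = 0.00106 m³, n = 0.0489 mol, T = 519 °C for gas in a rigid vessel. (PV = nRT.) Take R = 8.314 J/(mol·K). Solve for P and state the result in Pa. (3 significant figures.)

3.04×10^5 Pa

From the ideal-gas law: P = nRT/V.
V = 0.00106 m³; n = 0.0489 mol; T = 519 °C = 792.1 K; R = 8.314 J/(mol·K).
P = 3.038×10^5 Pa  (the unit combination reduces to kg/(m·s²) = Pa)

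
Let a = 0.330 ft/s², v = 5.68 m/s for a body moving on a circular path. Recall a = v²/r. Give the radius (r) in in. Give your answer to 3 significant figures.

Rearranging a = v²/r for r: r = v²/a.
a = 0.330 ft/s² = 0.1006 m/s²; v = 5.68 m/s.
r = 320.8 m
320.8 m × (1 in / 0.02540 m) = 12628 in

12600 in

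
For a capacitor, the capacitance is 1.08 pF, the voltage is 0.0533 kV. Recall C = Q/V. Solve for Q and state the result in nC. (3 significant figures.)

0.0576 nC

Rearranging C = Q/V for Q: Q = CV.
C = 1.08 pF = 1.080×10^-12 F; V = 0.0533 kV = 53.30 V.
Q = 5.756×10^-11 C
5.756×10^-11 C × (1 nC / 1.000×10^-9 C) = 0.05756 nC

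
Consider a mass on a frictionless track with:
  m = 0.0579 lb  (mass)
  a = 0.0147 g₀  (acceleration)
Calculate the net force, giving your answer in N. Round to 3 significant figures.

Directly: F = m·a.
m = 0.0579 lb = 0.02626 kg; a = 0.0147 g₀ = 0.1442 m/s².
F = 0.003786 N

0.00379 N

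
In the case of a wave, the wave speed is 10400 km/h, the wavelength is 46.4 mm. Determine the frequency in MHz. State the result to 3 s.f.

0.0623 MHz

Rearranging: f = v/λ.
v = 10400 km/h = 2889 m/s; λ = 46.4 mm = 0.04640 m.
f = 62261 Hz
62261 Hz × (1 MHz / 1.000×10^6 Hz) = 0.06226 MHz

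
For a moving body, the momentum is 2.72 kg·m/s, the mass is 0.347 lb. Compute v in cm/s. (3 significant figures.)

1730 cm/s

Rearranging p = m·v for v: v = p/m.
p = 2.72 kg·m/s; m = 0.347 lb = 0.1574 kg.
v = 17.28 m/s
17.28 m/s × (1 cm/s / 0.01000 m/s) = 1728 cm/s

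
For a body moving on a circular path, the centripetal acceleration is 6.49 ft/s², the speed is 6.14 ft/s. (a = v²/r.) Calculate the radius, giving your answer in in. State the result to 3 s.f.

Solving a = v²/r for r: r = v²/a.
a = 6.49 ft/s² = 1.978 m/s²; v = 6.14 ft/s = 1.871 m/s.
r = 1.771 m
1.771 m × (1 in / 0.02540 m) = 69.71 in

69.7 in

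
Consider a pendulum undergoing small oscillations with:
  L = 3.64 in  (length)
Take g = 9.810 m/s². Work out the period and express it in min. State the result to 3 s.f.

T is given directly by: T = 2π√(L/g).
L = 3.64 in = 0.09246 m; g = 9.810 m/s².
T = 0.6100 s
0.6100 s × (1 min / 60.00 s) = 0.01017 min

0.0102 min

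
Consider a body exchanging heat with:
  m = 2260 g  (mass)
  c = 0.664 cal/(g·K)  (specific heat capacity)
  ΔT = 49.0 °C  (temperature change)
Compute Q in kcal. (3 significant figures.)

73.5 kcal

Directly: Q = mcΔT.
m = 2260 g = 2.260 kg; c = 0.664 cal/(g·K) = 2778 J/(kg·K); ΔT = 49.0 °C = 49.00 K.
Q = 3.077×10^5 J
3.077×10^5 J × (1 kcal / 4184 J) = 73.53 kcal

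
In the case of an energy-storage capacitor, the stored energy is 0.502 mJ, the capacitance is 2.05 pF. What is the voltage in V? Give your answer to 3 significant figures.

Solving E = ½C·V² for V: V = √(2E/C).
E = 0.502 mJ = 5.020×10^-4 J; C = 2.05 pF = 2.050×10^-12 F.
V = 22130 V  (the unit combination reduces to kg·m²/(A·s³) = V)

22100 V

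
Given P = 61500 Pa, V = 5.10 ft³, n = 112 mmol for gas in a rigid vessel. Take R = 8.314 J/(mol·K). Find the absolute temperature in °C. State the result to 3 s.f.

From the ideal-gas law: T = PV/(nR).
P = 61500 Pa; V = 5.10 ft³ = 0.1444 m³; n = 112 mmol = 0.1120 mol; R = 8.314 J/(mol·K).
T = 9538 K
9538 K − 273.15 = 9265 °C

9260 °C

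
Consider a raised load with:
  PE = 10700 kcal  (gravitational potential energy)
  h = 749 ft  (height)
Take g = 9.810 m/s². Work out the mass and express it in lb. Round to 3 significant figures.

44100 lb

Rearranging PE = m·g·h for m: m = PE/(g·h).
PE = 10700 kcal = 4.477×10^7 J; h = 749 ft = 228.3 m; g = 9.810 m/s².
m = 19990 kg
19990 kg × (1 lb / 0.4536 kg) = 44070 lb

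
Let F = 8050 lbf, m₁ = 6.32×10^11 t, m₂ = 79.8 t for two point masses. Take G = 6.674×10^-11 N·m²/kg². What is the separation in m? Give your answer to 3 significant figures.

Solving F = G·m₁·m₂/r² for r: r = √(G·m₁m₂/F).
F = 8050 lbf = 35808 N; m₁ = 6.32×10^11 t = 6.320×10^14 kg; m₂ = 79.8 t = 79800 kg; G = 6.674×10^-11 N·m²/kg².
r = 306.6 m

307 m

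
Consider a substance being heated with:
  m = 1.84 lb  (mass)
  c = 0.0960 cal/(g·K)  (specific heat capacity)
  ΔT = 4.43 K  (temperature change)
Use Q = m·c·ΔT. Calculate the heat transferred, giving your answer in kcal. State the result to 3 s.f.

0.355 kcal

Q is given directly by: Q = mcΔT.
m = 1.84 lb = 0.8346 kg; c = 0.0960 cal/(g·K) = 401.7 J/(kg·K); ΔT = 4.43 K.
Q = 1485 J
1485 J × (1 kcal / 4184 J) = 0.3549 kcal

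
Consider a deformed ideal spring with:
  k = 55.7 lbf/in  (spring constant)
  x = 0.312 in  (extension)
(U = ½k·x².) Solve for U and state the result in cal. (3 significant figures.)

Directly: U = ½kx².
k = 55.7 lbf/in = 9755 N/m; x = 0.312 in = 0.007925 m.
U = 0.3063 J
0.3063 J × (1 cal / 4.184 J) = 0.07321 cal

0.0732 cal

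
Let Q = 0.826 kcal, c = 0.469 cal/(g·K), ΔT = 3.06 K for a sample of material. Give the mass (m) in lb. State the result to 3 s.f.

1.27 lb

Rearranging: m = Q/(c·ΔT).
Q = 0.826 kcal = 3456 J; c = 0.469 cal/(g·K) = 1962 J/(kg·K); ΔT = 3.06 K.
m = 0.5756 kg
0.5756 kg × (1 lb / 0.4536 kg) = 1.269 lb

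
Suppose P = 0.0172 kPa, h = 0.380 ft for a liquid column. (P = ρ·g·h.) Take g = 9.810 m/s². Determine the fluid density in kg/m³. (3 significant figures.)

15.1 kg/m³

Solving P = ρ·g·h for ρ: ρ = P/(g·h).
P = 0.0172 kPa = 17.20 Pa; h = 0.380 ft = 0.1158 m; g = 9.810 m/s².
ρ = 15.14 kg/m³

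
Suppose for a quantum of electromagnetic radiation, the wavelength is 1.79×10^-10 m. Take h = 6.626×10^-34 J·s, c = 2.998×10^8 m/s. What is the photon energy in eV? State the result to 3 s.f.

E is given directly by: E = hc/λ.
λ = 1.79×10^-10 m; h = 6.626×10^-34 J·s; c = 2.998×10^8 m/s.
E = 1.110×10^-15 J
1.110×10^-15 J × (1 eV / 1.602×10^-19 J) = 6927 eV

6930 eV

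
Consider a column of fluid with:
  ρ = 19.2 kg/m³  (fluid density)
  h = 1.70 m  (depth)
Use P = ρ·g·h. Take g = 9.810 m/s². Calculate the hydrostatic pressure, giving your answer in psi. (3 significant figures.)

Directly: P = ρgh.
ρ = 19.2 kg/m³; h = 1.70 m; g = 9.810 m/s².
P = 320.2 Pa  (the unit combination reduces to kg/(m·s²) = Pa)
320.2 Pa × (1 psi / 6895 Pa) = 0.04644 psi

0.0464 psi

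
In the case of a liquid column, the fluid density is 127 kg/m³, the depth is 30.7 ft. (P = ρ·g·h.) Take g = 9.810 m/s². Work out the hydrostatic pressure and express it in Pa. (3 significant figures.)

Directly: P = ρgh.
ρ = 127 kg/m³; h = 30.7 ft = 9.357 m; g = 9.810 m/s².
P = 11658 Pa

11700 Pa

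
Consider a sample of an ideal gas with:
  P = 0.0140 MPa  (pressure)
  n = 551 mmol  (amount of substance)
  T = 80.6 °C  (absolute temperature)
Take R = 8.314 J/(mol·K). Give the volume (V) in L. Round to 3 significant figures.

From the ideal-gas law: V = nRT/P.
P = 0.0140 MPa = 14000 Pa; n = 551 mmol = 0.5510 mol; T = 80.6 °C = 353.8 K; R = 8.314 J/(mol·K).
V = 0.1158 m³
0.1158 m³ × (1 L / 0.001000 m³) = 115.8 L

116 L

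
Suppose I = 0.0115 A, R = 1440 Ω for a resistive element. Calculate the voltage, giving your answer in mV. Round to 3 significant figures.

From Ohm's law: V = IR.
I = 0.0115 A; R = 1440 Ω.
V = 16.56 V  (the unit combination reduces to kg·m²/(A·s³) = V)
16.56 V × (1 mV / 0.001000 V) = 16560 mV

16600 mV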